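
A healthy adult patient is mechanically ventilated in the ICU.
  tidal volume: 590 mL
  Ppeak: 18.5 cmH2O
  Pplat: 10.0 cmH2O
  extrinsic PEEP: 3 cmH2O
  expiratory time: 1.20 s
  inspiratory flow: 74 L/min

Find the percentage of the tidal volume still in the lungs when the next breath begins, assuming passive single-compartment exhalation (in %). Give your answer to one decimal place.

12.7

Flow: 74 L/min ÷ 60 = 1.2333 L/s.
R = (PIP − Pplat)/V̇ = (18.5 − 10.0) / 1.2333 = 8.5/1.2333 = 6.892 cmH2O·s/L.
C = Vt/(Pplat − PEEP) = 590.0 / (10.0 − 3) = 590.0/7.0 = 84.286 mL/cmH2O.
τ = R × C = 6.892 × 0.08429 L/cmH2O = 0.5809 s.
Fraction remaining at end-expiration = e^(−Te/τ) = e^(−1.20/0.5809) = 0.1267 → 12.67%.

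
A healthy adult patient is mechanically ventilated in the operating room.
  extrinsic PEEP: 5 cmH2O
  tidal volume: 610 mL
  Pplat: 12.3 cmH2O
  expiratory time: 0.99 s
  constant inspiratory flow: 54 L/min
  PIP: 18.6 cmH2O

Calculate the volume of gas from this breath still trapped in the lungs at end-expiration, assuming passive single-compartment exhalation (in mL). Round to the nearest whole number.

Flow: 54 L/min ÷ 60 = 0.9 L/s.
R = (PIP − Pplat)/V̇ = (18.6 − 12.3) / 0.9 = 6.3/0.9 = 7.0 cmH2O·s/L.
C = Vt/(Pplat − PEEP) = 610.0 / (12.3 − 5) = 610.0/7.3 = 83.562 mL/cmH2O.
τ = R × C = 7.0 × 0.08356 L/cmH2O = 0.5849 s.
Fraction remaining = e^(−Te/τ) = e^(−0.99/0.5849) = 0.184.
Trapped volume = 610.0 × 0.184 = 112.24 mL.

112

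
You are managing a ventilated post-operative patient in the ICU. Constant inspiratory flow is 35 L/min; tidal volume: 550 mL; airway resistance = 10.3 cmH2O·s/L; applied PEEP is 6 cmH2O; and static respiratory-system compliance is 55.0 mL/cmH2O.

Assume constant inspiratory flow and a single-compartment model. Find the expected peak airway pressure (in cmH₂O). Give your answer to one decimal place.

22.0

Flow: 35 L/min ÷ 60 = 0.5833 L/s.
Equation of motion (constant flow): PIP = Vt/C + R·V̇ + PEEP.
PIP = 550/55.0 + 10.3×0.5833 + 6 = 10.0 + 6.008 + 6 = 22.008 cmH2O.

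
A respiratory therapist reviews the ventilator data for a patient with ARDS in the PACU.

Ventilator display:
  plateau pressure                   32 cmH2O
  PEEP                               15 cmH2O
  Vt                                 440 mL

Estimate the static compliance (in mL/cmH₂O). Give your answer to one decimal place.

Cstat = Vt / (Pplat − PEEP) = 440 / (32 − 15) = 440 / 17.0 = 25.882 mL/cmH2O.

25.9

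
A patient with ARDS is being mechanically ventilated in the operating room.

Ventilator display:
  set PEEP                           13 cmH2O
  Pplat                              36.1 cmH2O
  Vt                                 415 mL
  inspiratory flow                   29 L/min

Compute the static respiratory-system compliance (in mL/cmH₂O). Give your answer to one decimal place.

18.0

Cstat = Vt / (Pplat − PEEP) = 415 / (36.1 − 13) = 415 / 23.1 = 17.965 mL/cmH2O.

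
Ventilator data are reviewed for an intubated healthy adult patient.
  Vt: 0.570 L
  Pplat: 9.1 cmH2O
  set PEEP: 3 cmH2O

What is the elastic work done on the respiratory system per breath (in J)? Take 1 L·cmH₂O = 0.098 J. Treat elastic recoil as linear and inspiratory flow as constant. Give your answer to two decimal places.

Elastic work ≈ ½ × (Pplat − PEEP) × Vt = 0.5 × (9.1 − 3) × 0.570 L = 0.5 × 6.1 × 0.570 = 1.739 L·cmH2O.
× 0.098 J/(L·cmH2O) → 0.1704 J.

0.17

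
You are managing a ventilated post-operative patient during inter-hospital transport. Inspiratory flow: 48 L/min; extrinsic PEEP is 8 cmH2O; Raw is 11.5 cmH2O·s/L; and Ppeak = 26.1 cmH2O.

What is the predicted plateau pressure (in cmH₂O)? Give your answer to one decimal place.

Flow: 48 L/min ÷ 60 = 0.8 L/s.
Pplat = PIP − Raw × flow = 26.1 − 11.5 × 0.8 = 26.1 − 9.2 = 16.9 cmH2O.

16.9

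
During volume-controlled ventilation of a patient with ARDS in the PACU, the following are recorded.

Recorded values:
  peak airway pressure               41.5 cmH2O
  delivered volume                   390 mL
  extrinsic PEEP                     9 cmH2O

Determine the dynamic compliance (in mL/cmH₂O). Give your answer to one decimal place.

12.0

Dynamic compliance = Vt / (PIP − PEEP) = 390 / (41.5 − 9) = 390 / 32.5 = 12.0 mL/cmH2O.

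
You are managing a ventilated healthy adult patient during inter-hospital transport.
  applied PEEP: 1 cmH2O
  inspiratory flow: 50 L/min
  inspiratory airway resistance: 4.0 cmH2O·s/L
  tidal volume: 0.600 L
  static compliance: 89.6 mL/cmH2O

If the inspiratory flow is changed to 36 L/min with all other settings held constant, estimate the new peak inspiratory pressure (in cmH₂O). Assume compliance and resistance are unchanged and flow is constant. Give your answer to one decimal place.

Flow: 50 L/min ÷ 60 = 0.8333 L/s.
New flow: 36 L/min ÷ 60 = 0.6 L/s.
PIP = Vt/C + R·V̇ + PEEP (constant-flow equation of motion).
Only the resistive term changes: ΔPIP = R × ΔV̇ = 4.0 × (0.6 − 0.8333) = 4.0 × -0.2333 = -0.9332 cmH2O.
Original PIP = 600/89.6 + 4.0×0.8333 + 1 = 11.03 cmH2O; new PIP = 11.03 + (-0.9332) = 10.097 cmH2O.

10.1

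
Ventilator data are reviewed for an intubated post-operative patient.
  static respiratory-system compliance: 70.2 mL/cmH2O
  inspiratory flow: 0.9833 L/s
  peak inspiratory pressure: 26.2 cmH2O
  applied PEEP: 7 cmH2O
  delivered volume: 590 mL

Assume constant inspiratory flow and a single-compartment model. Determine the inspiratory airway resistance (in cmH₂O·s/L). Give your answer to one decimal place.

11.0

Equation of motion (constant flow): PIP = Vt/C + R·V̇ + PEEP.
R·V̇ = PIP − Vt/C − PEEP = 26.2 − 590/70.2 − 7 = 26.2 − 8.405 − 7 = 10.795 cmH2O.
R = 10.795 / 0.9833 = 10.978 cmH2O·s/L.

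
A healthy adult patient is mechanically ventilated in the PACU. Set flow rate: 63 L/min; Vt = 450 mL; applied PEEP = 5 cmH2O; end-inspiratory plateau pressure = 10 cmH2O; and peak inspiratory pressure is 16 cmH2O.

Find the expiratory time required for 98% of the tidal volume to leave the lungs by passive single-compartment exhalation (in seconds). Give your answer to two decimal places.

2.01

Flow: 63 L/min ÷ 60 = 1.05 L/s.
R = (PIP − Pplat)/V̇ = (16 − 10) / 1.05 = 6.0/1.05 = 5.714 cmH2O·s/L.
C = Vt/(Pplat − PEEP) = 450.0 / (10 − 5) = 450.0/5.0 = 90.0 mL/cmH2O.
τ = R × C = 5.714 × 0.09 L/cmH2O = 0.5143 s.
t = −τ·ln(1 − 0.98) = −0.5143·ln(0.02) = 2.012 s.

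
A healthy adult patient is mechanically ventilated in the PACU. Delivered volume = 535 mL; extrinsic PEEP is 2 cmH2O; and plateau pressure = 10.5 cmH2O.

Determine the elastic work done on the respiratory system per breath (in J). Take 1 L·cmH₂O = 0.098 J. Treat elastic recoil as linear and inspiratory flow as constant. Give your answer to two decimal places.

Elastic work ≈ ½ × (Pplat − PEEP) × Vt = 0.5 × (10.5 − 2) × 0.535 L = 0.5 × 8.5 × 0.535 = 2.274 L·cmH2O.
× 0.098 J/(L·cmH2O) → 0.2229 J.

0.22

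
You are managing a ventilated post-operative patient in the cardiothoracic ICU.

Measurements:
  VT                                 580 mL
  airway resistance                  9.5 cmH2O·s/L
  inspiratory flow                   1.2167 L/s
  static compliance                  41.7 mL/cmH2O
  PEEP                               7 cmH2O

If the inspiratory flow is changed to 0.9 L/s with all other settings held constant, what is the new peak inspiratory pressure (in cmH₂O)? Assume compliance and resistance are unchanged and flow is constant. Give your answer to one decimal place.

PIP = Vt/C + R·V̇ + PEEP (constant-flow equation of motion).
Only the resistive term changes: ΔPIP = R × ΔV̇ = 9.5 × (0.9 − 1.2167) = 9.5 × -0.3167 = -3.009 cmH2O.
Original PIP = 580/41.7 + 9.5×1.2167 + 7 = 32.468 cmH2O; new PIP = 32.468 + (-3.009) = 29.459 cmH2O.

29.5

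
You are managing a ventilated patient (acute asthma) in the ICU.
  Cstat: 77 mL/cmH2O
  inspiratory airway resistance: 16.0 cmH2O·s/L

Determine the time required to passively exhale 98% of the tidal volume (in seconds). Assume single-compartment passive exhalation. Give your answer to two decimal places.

4.82

τ = R × C = 16.0 × 77 mL/cmH2O = 16.0 × 0.077 L/cmH2O = 1.232 s.
Exhaled fraction f = 1 − e^(−t/τ) → t = −τ·ln(1 − f) = −1.232·ln(0.02) = 4.82 s.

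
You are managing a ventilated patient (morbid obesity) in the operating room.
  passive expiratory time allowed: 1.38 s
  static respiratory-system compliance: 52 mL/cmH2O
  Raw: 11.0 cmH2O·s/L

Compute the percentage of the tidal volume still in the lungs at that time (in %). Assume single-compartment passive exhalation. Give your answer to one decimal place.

9.0

τ = R × C = 11.0 × 52 mL/cmH2O = 11.0 × 0.052 L/cmH2O = 0.572 s.
Passive exhalation: V(t)/V₀ = e^(−t/τ) = e^(−1.38/0.572) = 0.08958.
Fraction remaining = 0.08958 → 8.958%.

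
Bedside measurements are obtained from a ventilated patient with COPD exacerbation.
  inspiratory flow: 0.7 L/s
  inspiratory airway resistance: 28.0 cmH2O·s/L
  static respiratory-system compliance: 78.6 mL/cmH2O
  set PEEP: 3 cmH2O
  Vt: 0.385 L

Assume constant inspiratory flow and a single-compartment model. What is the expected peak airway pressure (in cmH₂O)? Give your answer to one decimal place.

Equation of motion (constant flow): PIP = Vt/C + R·V̇ + PEEP.
PIP = 385/78.6 + 28.0×0.7 + 3 = 4.898 + 19.6 + 3 = 27.498 cmH2O.

27.5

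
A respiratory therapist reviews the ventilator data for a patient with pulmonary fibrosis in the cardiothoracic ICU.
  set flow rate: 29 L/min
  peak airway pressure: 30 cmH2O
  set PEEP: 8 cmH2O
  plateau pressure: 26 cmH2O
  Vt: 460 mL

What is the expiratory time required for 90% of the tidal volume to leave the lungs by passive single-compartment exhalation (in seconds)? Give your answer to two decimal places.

0.49

Flow: 29 L/min ÷ 60 = 0.4833 L/s.
R = (PIP − Pplat)/V̇ = (30 − 26) / 0.4833 = 4.0/0.4833 = 8.276 cmH2O·s/L.
C = Vt/(Pplat − PEEP) = 460.0 / (26 − 8) = 460.0/18.0 = 25.556 mL/cmH2O.
τ = R × C = 8.276 × 0.02556 L/cmH2O = 0.2115 s.
t = −τ·ln(1 − 0.90) = −0.2115·ln(0.1) = 0.487 s.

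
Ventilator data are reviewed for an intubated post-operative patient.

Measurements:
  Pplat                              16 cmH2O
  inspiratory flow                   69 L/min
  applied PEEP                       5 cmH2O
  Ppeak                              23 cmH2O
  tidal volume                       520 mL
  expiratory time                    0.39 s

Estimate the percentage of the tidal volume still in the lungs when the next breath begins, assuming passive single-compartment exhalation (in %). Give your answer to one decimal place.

Flow: 69 L/min ÷ 60 = 1.15 L/s.
R = (PIP − Pplat)/V̇ = (23 − 16) / 1.15 = 7.0/1.15 = 6.087 cmH2O·s/L.
C = Vt/(Pplat − PEEP) = 520.0 / (16 − 5) = 520.0/11.0 = 47.273 mL/cmH2O.
τ = R × C = 6.087 × 0.04727 L/cmH2O = 0.2877 s.
Fraction remaining at end-expiration = e^(−Te/τ) = e^(−0.39/0.2877) = 0.2578 → 25.78%.

25.8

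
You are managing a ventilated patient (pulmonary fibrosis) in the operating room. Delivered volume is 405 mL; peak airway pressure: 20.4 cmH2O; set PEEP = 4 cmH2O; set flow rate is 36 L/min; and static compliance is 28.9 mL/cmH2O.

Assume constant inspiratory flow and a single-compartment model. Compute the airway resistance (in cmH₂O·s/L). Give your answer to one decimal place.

Flow: 36 L/min ÷ 60 = 0.6 L/s.
Equation of motion (constant flow): PIP = Vt/C + R·V̇ + PEEP.
R·V̇ = PIP − Vt/C − PEEP = 20.4 − 405/28.9 − 4 = 20.4 − 14.014 − 4 = 2.386 cmH2O.
R = 2.386 / 0.6 = 3.977 cmH2O·s/L.

4.0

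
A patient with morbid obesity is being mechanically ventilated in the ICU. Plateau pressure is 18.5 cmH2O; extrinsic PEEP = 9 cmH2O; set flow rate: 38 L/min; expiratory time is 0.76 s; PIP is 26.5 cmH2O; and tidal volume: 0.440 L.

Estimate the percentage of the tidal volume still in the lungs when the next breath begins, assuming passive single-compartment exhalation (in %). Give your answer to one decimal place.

27.3

Flow: 38 L/min ÷ 60 = 0.6333 L/s.
R = (PIP − Pplat)/V̇ = (26.5 − 18.5) / 0.6333 = 8.0/0.6333 = 12.632 cmH2O·s/L.
C = Vt/(Pplat − PEEP) = 440.0 / (18.5 − 9) = 440.0/9.5 = 46.316 mL/cmH2O.
τ = R × C = 12.632 × 0.04632 L/cmH2O = 0.5851 s.
Fraction remaining at end-expiration = e^(−Te/τ) = e^(−0.76/0.5851) = 0.2728 → 27.28%.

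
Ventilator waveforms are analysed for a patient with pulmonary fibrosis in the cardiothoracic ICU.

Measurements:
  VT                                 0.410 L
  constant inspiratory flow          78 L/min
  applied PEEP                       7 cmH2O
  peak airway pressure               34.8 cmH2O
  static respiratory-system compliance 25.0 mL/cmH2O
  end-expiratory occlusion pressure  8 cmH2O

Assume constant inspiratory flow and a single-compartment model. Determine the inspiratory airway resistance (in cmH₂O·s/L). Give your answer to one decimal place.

8.0

Flow: 78 L/min ÷ 60 = 1.3 L/s.
Total PEEP = 8 cmH2O (set 7 + intrinsic 1); this is the baseline alveolar pressure.
Equation of motion (constant flow): PIP = Vt/C + R·V̇ + PEEP.
R·V̇ = PIP − Vt/C − PEEP = 34.8 − 410/25.0 − 8 = 34.8 − 16.4 − 8 = 10.4 cmH2O.
R = 10.4 / 1.3 = 8.0 cmH2O·s/L.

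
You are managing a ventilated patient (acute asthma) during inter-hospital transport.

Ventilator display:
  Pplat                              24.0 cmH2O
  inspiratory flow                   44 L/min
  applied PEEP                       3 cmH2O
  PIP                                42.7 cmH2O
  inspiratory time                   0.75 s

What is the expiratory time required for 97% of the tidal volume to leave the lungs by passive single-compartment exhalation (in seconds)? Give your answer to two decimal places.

2.34

Flow: 44 L/min ÷ 60 = 0.7333 L/s.
Vt = flow × Ti = 0.7333 L/s × 0.75 s × 1000 mL/L = 549.98 mL.
R = (PIP − Pplat)/V̇ = (42.7 − 24.0) / 0.7333 = 18.7/0.7333 = 25.501 cmH2O·s/L.
C = Vt/(Pplat − PEEP) = 549.98 / (24.0 − 3) = 549.98/21.0 = 26.19 mL/cmH2O.
τ = R × C = 25.501 × 0.02619 L/cmH2O = 0.6679 s.
t = −τ·ln(1 − 0.97) = −0.6679·ln(0.03) = 2.342 s.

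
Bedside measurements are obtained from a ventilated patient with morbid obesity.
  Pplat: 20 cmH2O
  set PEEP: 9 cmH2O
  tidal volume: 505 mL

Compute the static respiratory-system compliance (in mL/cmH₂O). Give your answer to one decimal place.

45.9

Cstat = Vt / (Pplat − PEEP) = 505 / (20 − 9) = 505 / 11.0 = 45.909 mL/cmH2O.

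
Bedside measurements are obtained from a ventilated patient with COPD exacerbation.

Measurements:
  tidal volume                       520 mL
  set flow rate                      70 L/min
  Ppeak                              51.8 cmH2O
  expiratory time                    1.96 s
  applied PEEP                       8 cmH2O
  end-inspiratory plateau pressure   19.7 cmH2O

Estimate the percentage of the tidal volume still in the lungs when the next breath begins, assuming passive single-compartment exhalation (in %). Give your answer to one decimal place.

20.1

Flow: 70 L/min ÷ 60 = 1.1667 L/s.
R = (PIP − Pplat)/V̇ = (51.8 − 19.7) / 1.1667 = 32.1/1.1667 = 27.513 cmH2O·s/L.
C = Vt/(Pplat − PEEP) = 520.0 / (19.7 − 8) = 520.0/11.7 = 44.444 mL/cmH2O.
τ = R × C = 27.513 × 0.04444 L/cmH2O = 1.223 s.
Fraction remaining at end-expiration = e^(−Te/τ) = e^(−1.96/1.223) = 0.2014 → 20.14%.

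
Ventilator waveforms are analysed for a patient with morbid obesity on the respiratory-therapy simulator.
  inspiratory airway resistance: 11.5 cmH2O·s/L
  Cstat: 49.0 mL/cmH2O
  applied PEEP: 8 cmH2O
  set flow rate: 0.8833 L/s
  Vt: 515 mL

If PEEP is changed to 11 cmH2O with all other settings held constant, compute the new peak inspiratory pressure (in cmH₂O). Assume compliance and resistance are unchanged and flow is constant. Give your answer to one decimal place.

31.7

PIP = Vt/C + R·V̇ + PEEP (constant-flow equation of motion).
Only the baseline term changes: ΔPIP = ΔPEEP = 11 − 8 = 3.0 cmH2O.
Original PIP = 515/49.0 + 11.5×0.8833 + 8 = 28.668 cmH2O; new PIP = 28.668 + (3.0) = 31.668 cmH2O.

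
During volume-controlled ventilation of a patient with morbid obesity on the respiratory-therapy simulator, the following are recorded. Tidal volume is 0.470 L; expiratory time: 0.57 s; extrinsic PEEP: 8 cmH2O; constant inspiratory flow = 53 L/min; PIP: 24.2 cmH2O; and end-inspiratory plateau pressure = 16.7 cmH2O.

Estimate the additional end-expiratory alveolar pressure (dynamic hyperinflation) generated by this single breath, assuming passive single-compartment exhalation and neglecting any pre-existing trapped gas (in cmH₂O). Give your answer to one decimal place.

2.5

Flow: 53 L/min ÷ 60 = 0.8833 L/s.
R = (PIP − Pplat)/V̇ = (24.2 − 16.7) / 0.8833 = 7.5/0.8833 = 8.491 cmH2O·s/L.
C = Vt/(Pplat − PEEP) = 470.0 / (16.7 − 8) = 470.0/8.7 = 54.023 mL/cmH2O.
τ = R × C = 8.491 × 0.05402 L/cmH2O = 0.4587 s.
Fraction remaining = e^(−Te/τ) = e^(−0.57/0.4587) = 0.2886; trapped volume = 470.0 × 0.2886 = 135.64 mL.
Additional alveolar pressure from trapping ≈ V_trapped / C = 135.64 / 54.023 = 2.511 cmH2O.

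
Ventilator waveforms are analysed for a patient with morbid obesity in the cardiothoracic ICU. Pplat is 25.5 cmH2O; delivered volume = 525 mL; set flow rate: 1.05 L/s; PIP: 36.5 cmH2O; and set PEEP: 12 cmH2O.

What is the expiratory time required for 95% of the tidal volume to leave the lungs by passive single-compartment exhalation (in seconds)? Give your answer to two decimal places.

R = (PIP − Pplat)/V̇ = (36.5 − 25.5) / 1.05 = 11.0/1.05 = 10.476 cmH2O·s/L.
C = Vt/(Pplat − PEEP) = 525.0 / (25.5 − 12) = 525.0/13.5 = 38.889 mL/cmH2O.
τ = R × C = 10.476 × 0.03889 L/cmH2O = 0.4074 s.
t = −τ·ln(1 − 0.95) = −0.4074·ln(0.05) = 1.22 s.

1.22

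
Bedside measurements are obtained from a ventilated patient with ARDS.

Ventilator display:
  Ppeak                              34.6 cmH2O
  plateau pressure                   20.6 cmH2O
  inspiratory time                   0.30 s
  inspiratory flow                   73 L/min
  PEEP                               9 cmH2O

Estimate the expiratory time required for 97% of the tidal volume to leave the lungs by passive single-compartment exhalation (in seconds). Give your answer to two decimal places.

Flow: 73 L/min ÷ 60 = 1.2167 L/s.
Vt = flow × Ti = 1.2167 L/s × 0.30 s × 1000 mL/L = 365.01 mL.
R = (PIP − Pplat)/V̇ = (34.6 − 20.6) / 1.2167 = 14.0/1.2167 = 11.507 cmH2O·s/L.
C = Vt/(Pplat − PEEP) = 365.01 / (20.6 − 9) = 365.01/11.6 = 31.466 mL/cmH2O.
τ = R × C = 11.507 × 0.03147 L/cmH2O = 0.3621 s.
t = −τ·ln(1 − 0.97) = −0.3621·ln(0.03) = 1.27 s.

1.27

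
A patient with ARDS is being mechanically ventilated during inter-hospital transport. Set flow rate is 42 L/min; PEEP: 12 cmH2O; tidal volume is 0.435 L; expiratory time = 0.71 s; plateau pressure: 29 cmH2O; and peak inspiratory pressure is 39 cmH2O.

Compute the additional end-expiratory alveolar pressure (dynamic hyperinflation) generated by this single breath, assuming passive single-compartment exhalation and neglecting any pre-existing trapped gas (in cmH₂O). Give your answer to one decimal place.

Flow: 42 L/min ÷ 60 = 0.7 L/s.
R = (PIP − Pplat)/V̇ = (39 − 29) / 0.7 = 10.0/0.7 = 14.286 cmH2O·s/L.
C = Vt/(Pplat − PEEP) = 435.0 / (29 − 12) = 435.0/17.0 = 25.588 mL/cmH2O.
τ = R × C = 14.286 × 0.02559 L/cmH2O = 0.3656 s.
Fraction remaining = e^(−Te/τ) = e^(−0.71/0.3656) = 0.1434; trapped volume = 435.0 × 0.1434 = 62.379 mL.
Additional alveolar pressure from trapping ≈ V_trapped / C = 62.379 / 25.588 = 2.438 cmH2O.

2.4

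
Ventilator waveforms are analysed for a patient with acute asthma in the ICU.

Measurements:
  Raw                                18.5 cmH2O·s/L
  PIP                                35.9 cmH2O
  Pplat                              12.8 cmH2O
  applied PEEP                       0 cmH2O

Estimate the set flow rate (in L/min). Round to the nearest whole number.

75

flow = (PIP − Pplat) / Raw = (35.9 − 12.8) / 18.5 = 1.249 L/s × 60 = 74.94 L/min.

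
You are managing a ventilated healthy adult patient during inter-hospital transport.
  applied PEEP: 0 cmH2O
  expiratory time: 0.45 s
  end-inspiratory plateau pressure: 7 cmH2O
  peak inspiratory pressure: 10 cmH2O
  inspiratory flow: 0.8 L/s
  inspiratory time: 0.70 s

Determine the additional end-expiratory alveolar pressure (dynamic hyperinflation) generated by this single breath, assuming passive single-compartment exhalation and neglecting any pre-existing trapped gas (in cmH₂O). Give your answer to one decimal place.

1.6

Vt = flow × Ti = 0.8 L/s × 0.70 s × 1000 mL/L = 560.0 mL.
R = (PIP − Pplat)/V̇ = (10 − 7) / 0.8 = 3.0/0.8 = 3.75 cmH2O·s/L.
C = Vt/(Pplat − PEEP) = 560.0 / (7 − 0) = 560.0/7.0 = 80.0 mL/cmH2O.
τ = R × C = 3.75 × 0.08 L/cmH2O = 0.3 s.
Fraction remaining = e^(−Te/τ) = e^(−0.45/0.3) = 0.2231; trapped volume = 560.0 × 0.2231 = 124.94 mL.
Additional alveolar pressure from trapping ≈ V_trapped / C = 124.94 / 80.0 = 1.562 cmH2O.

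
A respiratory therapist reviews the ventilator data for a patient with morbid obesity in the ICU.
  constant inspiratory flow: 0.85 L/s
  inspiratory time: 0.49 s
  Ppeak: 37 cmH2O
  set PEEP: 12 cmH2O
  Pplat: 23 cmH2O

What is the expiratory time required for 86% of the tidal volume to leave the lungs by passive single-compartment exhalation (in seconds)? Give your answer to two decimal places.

Vt = flow × Ti = 0.85 L/s × 0.49 s × 1000 mL/L = 416.5 mL.
R = (PIP − Pplat)/V̇ = (37 − 23) / 0.85 = 14.0/0.85 = 16.471 cmH2O·s/L.
C = Vt/(Pplat − PEEP) = 416.5 / (23 − 12) = 416.5/11.0 = 37.864 mL/cmH2O.
τ = R × C = 16.471 × 0.03786 L/cmH2O = 0.6236 s.
t = −τ·ln(1 − 0.86) = −0.6236·ln(0.14) = 1.226 s.

1.23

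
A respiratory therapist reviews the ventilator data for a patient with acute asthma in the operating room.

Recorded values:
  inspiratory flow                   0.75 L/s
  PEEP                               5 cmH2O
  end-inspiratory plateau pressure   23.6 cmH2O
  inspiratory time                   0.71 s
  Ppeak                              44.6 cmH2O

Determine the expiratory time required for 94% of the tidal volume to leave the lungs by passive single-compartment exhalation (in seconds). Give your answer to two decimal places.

2.26

Vt = flow × Ti = 0.75 L/s × 0.71 s × 1000 mL/L = 532.5 mL.
R = (PIP − Pplat)/V̇ = (44.6 − 23.6) / 0.75 = 21.0/0.75 = 28.0 cmH2O·s/L.
C = Vt/(Pplat − PEEP) = 532.5 / (23.6 − 5) = 532.5/18.6 = 28.629 mL/cmH2O.
τ = R × C = 28.0 × 0.02863 L/cmH2O = 0.8016 s.
t = −τ·ln(1 − 0.94) = −0.8016·ln(0.06) = 2.255 s.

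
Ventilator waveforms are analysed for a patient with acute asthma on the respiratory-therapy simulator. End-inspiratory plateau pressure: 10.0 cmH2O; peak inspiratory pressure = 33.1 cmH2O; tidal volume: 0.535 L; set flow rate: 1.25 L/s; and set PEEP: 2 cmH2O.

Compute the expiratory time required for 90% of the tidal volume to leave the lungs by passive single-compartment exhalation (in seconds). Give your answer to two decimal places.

R = (PIP − Pplat)/V̇ = (33.1 − 10.0) / 1.25 = 23.1/1.25 = 18.48 cmH2O·s/L.
C = Vt/(Pplat − PEEP) = 535.0 / (10.0 − 2) = 535.0/8.0 = 66.875 mL/cmH2O.
τ = R × C = 18.48 × 0.06688 L/cmH2O = 1.236 s.
t = −τ·ln(1 − 0.90) = −1.236·ln(0.1) = 2.846 s.

2.85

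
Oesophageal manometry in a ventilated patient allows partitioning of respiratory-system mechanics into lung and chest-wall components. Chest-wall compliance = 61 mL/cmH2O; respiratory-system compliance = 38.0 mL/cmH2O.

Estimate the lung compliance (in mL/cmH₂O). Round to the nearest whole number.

101

1/CL = 1/Crs − 1/Ccw.
1/CL = 1/38.0 − 1/61 = 0.009922.
CL = 100.79 mL/cmH2O.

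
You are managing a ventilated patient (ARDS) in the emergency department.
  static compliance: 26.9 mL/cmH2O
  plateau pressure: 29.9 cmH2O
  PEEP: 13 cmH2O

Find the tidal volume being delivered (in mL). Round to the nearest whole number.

Vt = Cstat × (Pplat − PEEP) = 26.9 × (29.9 − 13) = 26.9 × 16.9 = 454.61 mL.

455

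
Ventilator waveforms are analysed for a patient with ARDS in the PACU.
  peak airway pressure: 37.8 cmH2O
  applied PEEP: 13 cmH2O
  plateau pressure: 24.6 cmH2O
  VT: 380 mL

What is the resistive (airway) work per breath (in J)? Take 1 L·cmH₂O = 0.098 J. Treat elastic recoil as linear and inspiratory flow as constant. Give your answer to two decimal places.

With constant inspiratory flow the resistive pressure is constant at PIP − Pplat = 37.8 − 24.6 = 13.2 cmH2O, so resistive work = 13.2 × 0.380 = 5.016 L·cmH2O.
× 0.098 J/(L·cmH2O) → 0.4916 J.

0.49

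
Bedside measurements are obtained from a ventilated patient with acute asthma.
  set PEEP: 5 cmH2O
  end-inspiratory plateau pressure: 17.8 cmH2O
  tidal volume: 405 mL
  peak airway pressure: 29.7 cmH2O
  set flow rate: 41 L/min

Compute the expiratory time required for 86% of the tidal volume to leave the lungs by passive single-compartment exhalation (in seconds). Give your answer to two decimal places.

1.08

Flow: 41 L/min ÷ 60 = 0.6833 L/s.
R = (PIP − Pplat)/V̇ = (29.7 − 17.8) / 0.6833 = 11.9/0.6833 = 17.415 cmH2O·s/L.
C = Vt/(Pplat − PEEP) = 405.0 / (17.8 − 5) = 405.0/12.8 = 31.641 mL/cmH2O.
τ = R × C = 17.415 × 0.03164 L/cmH2O = 0.551 s.
t = −τ·ln(1 − 0.86) = −0.551·ln(0.14) = 1.083 s.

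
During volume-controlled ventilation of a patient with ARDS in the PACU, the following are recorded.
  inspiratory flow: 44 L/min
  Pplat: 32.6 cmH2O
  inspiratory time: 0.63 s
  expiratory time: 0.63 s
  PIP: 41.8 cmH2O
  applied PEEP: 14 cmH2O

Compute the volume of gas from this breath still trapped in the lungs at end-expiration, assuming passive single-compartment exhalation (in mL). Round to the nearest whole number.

Flow: 44 L/min ÷ 60 = 0.7333 L/s.
Vt = flow × Ti = 0.7333 L/s × 0.63 s × 1000 mL/L = 461.98 mL.
R = (PIP − Pplat)/V̇ = (41.8 − 32.6) / 0.7333 = 9.2/0.7333 = 12.546 cmH2O·s/L.
C = Vt/(Pplat − PEEP) = 461.98 / (32.6 − 14) = 461.98/18.6 = 24.838 mL/cmH2O.
τ = R × C = 12.546 × 0.02484 L/cmH2O = 0.3116 s.
Fraction remaining = e^(−Te/τ) = e^(−0.63/0.3116) = 0.1324.
Trapped volume = 461.98 × 0.1324 = 61.166 mL.

61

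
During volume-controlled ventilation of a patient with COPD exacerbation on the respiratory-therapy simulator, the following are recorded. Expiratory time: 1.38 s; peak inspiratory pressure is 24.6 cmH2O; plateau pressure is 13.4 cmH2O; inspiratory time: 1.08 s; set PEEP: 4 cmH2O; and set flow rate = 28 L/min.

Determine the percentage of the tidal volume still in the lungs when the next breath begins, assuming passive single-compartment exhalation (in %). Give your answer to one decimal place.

Flow: 28 L/min ÷ 60 = 0.4667 L/s.
Vt = flow × Ti = 0.4667 L/s × 1.08 s × 1000 mL/L = 504.04 mL.
R = (PIP − Pplat)/V̇ = (24.6 − 13.4) / 0.4667 = 11.2/0.4667 = 23.998 cmH2O·s/L.
C = Vt/(Pplat − PEEP) = 504.04 / (13.4 − 4) = 504.04/9.4 = 53.621 mL/cmH2O.
τ = R × C = 23.998 × 0.05362 L/cmH2O = 1.287 s.
Fraction remaining at end-expiration = e^(−Te/τ) = e^(−1.38/1.287) = 0.3422 → 34.22%.

34.2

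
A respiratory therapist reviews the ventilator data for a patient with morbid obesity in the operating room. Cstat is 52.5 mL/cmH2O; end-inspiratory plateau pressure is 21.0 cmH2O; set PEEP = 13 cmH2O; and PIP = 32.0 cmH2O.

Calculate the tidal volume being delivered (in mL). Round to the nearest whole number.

Vt = Cstat × (Pplat − PEEP) = 52.5 × (21.0 − 13) = 52.5 × 8.0 = 420.0 mL.

420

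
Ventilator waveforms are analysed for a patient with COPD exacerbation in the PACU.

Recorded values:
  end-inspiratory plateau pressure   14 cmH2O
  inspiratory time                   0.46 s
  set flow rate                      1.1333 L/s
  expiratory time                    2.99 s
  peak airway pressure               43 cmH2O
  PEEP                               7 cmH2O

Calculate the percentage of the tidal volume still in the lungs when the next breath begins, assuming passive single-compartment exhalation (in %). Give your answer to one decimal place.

Vt = flow × Ti = 1.1333 L/s × 0.46 s × 1000 mL/L = 521.32 mL.
R = (PIP − Pplat)/V̇ = (43 − 14) / 1.1333 = 29.0/1.1333 = 25.589 cmH2O·s/L.
C = Vt/(Pplat − PEEP) = 521.32 / (14 − 7) = 521.32/7.0 = 74.474 mL/cmH2O.
τ = R × C = 25.589 × 0.07447 L/cmH2O = 1.906 s.
Fraction remaining at end-expiration = e^(−Te/τ) = e^(−2.99/1.906) = 0.2083 → 20.83%.

20.8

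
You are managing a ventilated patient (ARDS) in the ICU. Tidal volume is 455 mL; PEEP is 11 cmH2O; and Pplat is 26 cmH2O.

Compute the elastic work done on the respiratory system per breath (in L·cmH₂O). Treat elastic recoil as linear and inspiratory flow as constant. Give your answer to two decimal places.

Elastic work ≈ ½ × (Pplat − PEEP) × Vt = 0.5 × (26 − 11) × 0.455 L = 0.5 × 15.0 × 0.455 = 3.413 L·cmH2O.

3.41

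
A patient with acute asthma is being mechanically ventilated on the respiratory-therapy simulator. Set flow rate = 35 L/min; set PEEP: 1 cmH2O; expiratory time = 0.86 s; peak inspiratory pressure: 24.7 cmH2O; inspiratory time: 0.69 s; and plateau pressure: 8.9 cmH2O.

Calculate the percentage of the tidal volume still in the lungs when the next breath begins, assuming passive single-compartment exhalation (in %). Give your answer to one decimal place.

Flow: 35 L/min ÷ 60 = 0.5833 L/s.
Vt = flow × Ti = 0.5833 L/s × 0.69 s × 1000 mL/L = 402.48 mL.
R = (PIP − Pplat)/V̇ = (24.7 − 8.9) / 0.5833 = 15.8/0.5833 = 27.087 cmH2O·s/L.
C = Vt/(Pplat − PEEP) = 402.48 / (8.9 − 1) = 402.48/7.9 = 50.947 mL/cmH2O.
τ = R × C = 27.087 × 0.05095 L/cmH2O = 1.38 s.
Fraction remaining at end-expiration = e^(−Te/τ) = e^(−0.86/1.38) = 0.5362 → 53.62%.

53.6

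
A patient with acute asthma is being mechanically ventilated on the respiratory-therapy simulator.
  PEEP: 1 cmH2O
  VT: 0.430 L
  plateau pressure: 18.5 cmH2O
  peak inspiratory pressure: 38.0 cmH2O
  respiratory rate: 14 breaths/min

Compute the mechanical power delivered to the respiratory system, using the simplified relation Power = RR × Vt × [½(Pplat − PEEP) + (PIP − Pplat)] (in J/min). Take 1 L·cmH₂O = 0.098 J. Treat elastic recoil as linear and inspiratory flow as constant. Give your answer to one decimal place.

16.7

Per-breath work = Vt × [½(Pplat−PEEP) + (PIP−Pplat)] = 0.430 × [0.5×17.5 + 19.5] = 0.430 × 28.25 = 12.148 L·cmH2O.
Power = 14 × 12.148 = 170.07 L·cmH2O/min.
× 0.098 J/(L·cmH2O) → 16.667 J/min.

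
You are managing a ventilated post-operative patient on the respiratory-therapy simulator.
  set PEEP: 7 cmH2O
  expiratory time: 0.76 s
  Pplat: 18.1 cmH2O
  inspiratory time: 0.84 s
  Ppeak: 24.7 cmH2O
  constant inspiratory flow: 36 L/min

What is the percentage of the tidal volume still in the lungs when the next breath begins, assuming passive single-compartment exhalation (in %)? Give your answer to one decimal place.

Flow: 36 L/min ÷ 60 = 0.6 L/s.
Vt = flow × Ti = 0.6 L/s × 0.84 s × 1000 mL/L = 504.0 mL.
R = (PIP − Pplat)/V̇ = (24.7 − 18.1) / 0.6 = 6.6/0.6 = 11.0 cmH2O·s/L.
C = Vt/(Pplat − PEEP) = 504.0 / (18.1 − 7) = 504.0/11.1 = 45.405 mL/cmH2O.
τ = R × C = 11.0 × 0.04541 L/cmH2O = 0.4995 s.
Fraction remaining at end-expiration = e^(−Te/τ) = e^(−0.76/0.4995) = 0.2184 → 21.84%.

21.8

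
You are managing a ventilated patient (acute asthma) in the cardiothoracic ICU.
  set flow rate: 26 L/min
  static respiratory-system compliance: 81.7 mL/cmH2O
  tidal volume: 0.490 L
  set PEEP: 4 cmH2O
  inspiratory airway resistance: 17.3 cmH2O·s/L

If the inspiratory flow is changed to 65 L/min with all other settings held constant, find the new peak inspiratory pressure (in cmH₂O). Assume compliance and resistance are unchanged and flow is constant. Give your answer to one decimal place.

Flow: 26 L/min ÷ 60 = 0.4333 L/s.
New flow: 65 L/min ÷ 60 = 1.0833 L/s.
PIP = Vt/C + R·V̇ + PEEP (constant-flow equation of motion).
Only the resistive term changes: ΔPIP = R × ΔV̇ = 17.3 × (1.0833 − 0.4333) = 17.3 × 0.65 = 11.245 cmH2O.
Original PIP = 490/81.7 + 17.3×0.4333 + 4 = 17.494 cmH2O; new PIP = 17.494 + (11.245) = 28.739 cmH2O.

28.7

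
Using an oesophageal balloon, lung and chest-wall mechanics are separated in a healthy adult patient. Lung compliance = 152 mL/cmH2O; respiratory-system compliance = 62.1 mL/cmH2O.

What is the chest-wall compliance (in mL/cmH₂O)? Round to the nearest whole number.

105

1/Ccw = 1/Crs − 1/CL.
1/Ccw = 1/62.1 − 1/152 = 0.009524.
Ccw = 105.0 mL/cmH2O.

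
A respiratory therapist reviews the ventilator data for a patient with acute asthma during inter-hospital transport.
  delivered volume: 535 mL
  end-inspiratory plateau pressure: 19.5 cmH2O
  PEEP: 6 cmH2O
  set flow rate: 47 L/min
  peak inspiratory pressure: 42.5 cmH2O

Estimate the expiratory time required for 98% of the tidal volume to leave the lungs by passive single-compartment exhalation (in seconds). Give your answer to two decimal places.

4.55

Flow: 47 L/min ÷ 60 = 0.7833 L/s.
R = (PIP − Pplat)/V̇ = (42.5 − 19.5) / 0.7833 = 23.0/0.7833 = 29.363 cmH2O·s/L.
C = Vt/(Pplat − PEEP) = 535.0 / (19.5 − 6) = 535.0/13.5 = 39.63 mL/cmH2O.
τ = R × C = 29.363 × 0.03963 L/cmH2O = 1.164 s.
t = −τ·ln(1 − 0.98) = −1.164·ln(0.02) = 4.554 s.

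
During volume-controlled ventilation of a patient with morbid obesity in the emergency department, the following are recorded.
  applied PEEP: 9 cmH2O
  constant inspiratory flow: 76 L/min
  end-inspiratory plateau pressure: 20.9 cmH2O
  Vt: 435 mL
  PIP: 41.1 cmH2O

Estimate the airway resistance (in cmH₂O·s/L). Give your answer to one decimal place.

Flow: 76 L/min ÷ 60 = 1.2667 L/s.
Raw = (PIP − Pplat) / flow = (41.1 − 20.9) / 1.2667 = 20.2 / 1.2667 = 15.947 cmH2O·s/L.

15.9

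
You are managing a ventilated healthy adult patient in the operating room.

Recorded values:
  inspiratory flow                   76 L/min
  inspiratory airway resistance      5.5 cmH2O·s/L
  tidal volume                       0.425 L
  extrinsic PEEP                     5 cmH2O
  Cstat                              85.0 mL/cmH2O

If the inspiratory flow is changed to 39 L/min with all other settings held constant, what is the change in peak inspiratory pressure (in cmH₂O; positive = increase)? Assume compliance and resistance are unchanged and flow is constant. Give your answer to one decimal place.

Flow: 76 L/min ÷ 60 = 1.2667 L/s.
New flow: 39 L/min ÷ 60 = 0.65 L/s.
PIP = Vt/C + R·V̇ + PEEP (constant-flow equation of motion).
Only the resistive term changes: ΔPIP = R × ΔV̇ = 5.5 × (0.65 − 1.2667) = 5.5 × -0.6167 = -3.392 cmH2O.

-3.4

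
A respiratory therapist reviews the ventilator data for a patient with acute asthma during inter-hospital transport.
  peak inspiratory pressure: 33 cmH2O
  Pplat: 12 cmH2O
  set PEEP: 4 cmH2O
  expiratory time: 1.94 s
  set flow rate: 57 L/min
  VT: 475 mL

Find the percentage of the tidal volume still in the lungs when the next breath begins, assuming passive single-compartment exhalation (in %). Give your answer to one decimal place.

22.8

Flow: 57 L/min ÷ 60 = 0.95 L/s.
R = (PIP − Pplat)/V̇ = (33 − 12) / 0.95 = 21.0/0.95 = 22.105 cmH2O·s/L.
C = Vt/(Pplat − PEEP) = 475.0 / (12 − 4) = 475.0/8.0 = 59.375 mL/cmH2O.
τ = R × C = 22.105 × 0.05938 L/cmH2O = 1.313 s.
Fraction remaining at end-expiration = e^(−Te/τ) = e^(−1.94/1.313) = 0.2282 → 22.82%.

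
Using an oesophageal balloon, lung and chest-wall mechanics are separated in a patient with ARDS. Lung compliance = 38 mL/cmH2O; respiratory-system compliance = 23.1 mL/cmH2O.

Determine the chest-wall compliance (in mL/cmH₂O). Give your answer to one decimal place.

58.9

1/Ccw = 1/Crs − 1/CL.
1/Ccw = 1/23.1 − 1/38 = 0.01697.
Ccw = 58.928 mL/cmH2O.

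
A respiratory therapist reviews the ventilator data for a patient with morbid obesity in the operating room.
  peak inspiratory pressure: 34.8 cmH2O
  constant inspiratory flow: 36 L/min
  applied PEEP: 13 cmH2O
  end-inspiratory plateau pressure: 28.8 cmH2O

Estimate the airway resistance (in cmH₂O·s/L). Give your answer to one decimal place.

Flow: 36 L/min ÷ 60 = 0.6 L/s.
Raw = (PIP − Pplat) / flow = (34.8 − 28.8) / 0.6 = 6.0 / 0.6 = 10.0 cmH2O·s/L.

10.0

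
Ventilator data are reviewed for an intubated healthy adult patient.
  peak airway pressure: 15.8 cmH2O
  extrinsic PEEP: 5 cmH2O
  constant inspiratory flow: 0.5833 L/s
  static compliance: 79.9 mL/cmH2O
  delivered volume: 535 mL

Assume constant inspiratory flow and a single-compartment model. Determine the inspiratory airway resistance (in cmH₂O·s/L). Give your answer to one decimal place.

Equation of motion (constant flow): PIP = Vt/C + R·V̇ + PEEP.
R·V̇ = PIP − Vt/C − PEEP = 15.8 − 535/79.9 − 5 = 15.8 − 6.696 − 5 = 4.104 cmH2O.
R = 4.104 / 0.5833 = 7.036 cmH2O·s/L.

7.0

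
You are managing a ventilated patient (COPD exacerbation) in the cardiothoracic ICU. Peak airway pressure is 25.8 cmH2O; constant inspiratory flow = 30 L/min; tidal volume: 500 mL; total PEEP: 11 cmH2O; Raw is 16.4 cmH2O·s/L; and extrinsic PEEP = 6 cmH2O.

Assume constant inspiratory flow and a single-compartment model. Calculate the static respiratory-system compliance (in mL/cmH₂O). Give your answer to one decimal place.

Flow: 30 L/min ÷ 60 = 0.5 L/s.
Total PEEP = 11 cmH2O (set 6 + intrinsic 5); this is the baseline alveolar pressure.
Equation of motion (constant flow): PIP = Vt/C + R·V̇ + PEEP.
Vt/C = PIP − R·V̇ − PEEP = 25.8 − 16.4×0.5 − 11 = 25.8 − 8.2 − 11 = 6.6 cmH2O.
C = Vt / 6.6 = 500 / 6.6 = 75.758 mL/cmH2O.

75.8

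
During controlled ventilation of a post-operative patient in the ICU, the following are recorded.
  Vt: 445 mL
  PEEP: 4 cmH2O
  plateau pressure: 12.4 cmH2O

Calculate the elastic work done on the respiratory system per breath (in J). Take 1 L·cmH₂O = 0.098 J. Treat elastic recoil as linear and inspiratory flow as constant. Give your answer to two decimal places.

0.18

Elastic work ≈ ½ × (Pplat − PEEP) × Vt = 0.5 × (12.4 − 4) × 0.445 L = 0.5 × 8.4 × 0.445 = 1.869 L·cmH2O.
× 0.098 J/(L·cmH2O) → 0.1832 J.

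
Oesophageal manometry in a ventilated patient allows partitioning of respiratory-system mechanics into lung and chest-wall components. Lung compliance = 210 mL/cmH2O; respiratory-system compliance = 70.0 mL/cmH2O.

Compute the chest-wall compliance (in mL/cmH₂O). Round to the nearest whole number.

1/Ccw = 1/Crs − 1/CL.
1/Ccw = 1/70.0 − 1/210 = 0.009524.
Ccw = 105.0 mL/cmH2O.

105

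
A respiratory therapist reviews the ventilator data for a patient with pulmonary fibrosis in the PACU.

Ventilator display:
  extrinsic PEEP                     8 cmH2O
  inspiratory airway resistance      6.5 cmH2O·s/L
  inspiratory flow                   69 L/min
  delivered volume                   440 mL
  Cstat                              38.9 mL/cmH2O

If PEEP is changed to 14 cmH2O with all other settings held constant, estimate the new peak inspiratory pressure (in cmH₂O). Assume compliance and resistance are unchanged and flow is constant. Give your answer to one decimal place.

Flow: 69 L/min ÷ 60 = 1.15 L/s.
PIP = Vt/C + R·V̇ + PEEP (constant-flow equation of motion).
Only the baseline term changes: ΔPIP = ΔPEEP = 14 − 8 = 6.0 cmH2O.
Original PIP = 440/38.9 + 6.5×1.15 + 8 = 26.786 cmH2O; new PIP = 26.786 + (6.0) = 32.786 cmH2O.

32.8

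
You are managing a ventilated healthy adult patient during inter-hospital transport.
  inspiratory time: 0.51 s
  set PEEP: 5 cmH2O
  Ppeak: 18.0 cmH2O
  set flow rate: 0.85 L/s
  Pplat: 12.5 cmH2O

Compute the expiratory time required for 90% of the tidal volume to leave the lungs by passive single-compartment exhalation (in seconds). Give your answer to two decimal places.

Vt = flow × Ti = 0.85 L/s × 0.51 s × 1000 mL/L = 433.5 mL.
R = (PIP − Pplat)/V̇ = (18.0 − 12.5) / 0.85 = 5.5/0.85 = 6.471 cmH2O·s/L.
C = Vt/(Pplat − PEEP) = 433.5 / (12.5 − 5) = 433.5/7.5 = 57.8 mL/cmH2O.
τ = R × C = 6.471 × 0.0578 L/cmH2O = 0.374 s.
t = −τ·ln(1 − 0.90) = −0.374·ln(0.1) = 0.8612 s.

0.86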